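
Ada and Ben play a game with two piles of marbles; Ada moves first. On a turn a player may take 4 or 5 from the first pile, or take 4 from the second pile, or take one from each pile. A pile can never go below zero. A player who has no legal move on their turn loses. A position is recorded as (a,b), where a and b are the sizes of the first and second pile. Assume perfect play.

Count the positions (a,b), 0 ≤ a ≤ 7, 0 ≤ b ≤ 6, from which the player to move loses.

22

Positions with no move are L. A position that does have a move is losing for the player to move precisely when every available move leads to a winning position for the opponent. Fill in the labels:
Every move lowers a or b (never raises either), so fill the grid row by row in increasing a, and left to right within a row: each cell's successors are then already labelled.
      b=0  b=1  b=2  b=3  b=4  b=5  b=6
a=0:    L    L    L    L    W    W    W
a=1:    L    W    W    W    W    L    L
a=2:    L    W    L    L    W    L    W
a=3:    L    W    L    W    W    L    W
a=4:    W    W    W    W    L    L    W
a=5:    W    W    W    W    L    W    W
a=6:    W    L    W    W    L    W    W
a=7:    W    L    W    W    L    W    L
Cells with no legal move (terminal, hence L): (0,0), (0,1), (0,2), (0,3), (1,0), (2,0), (3,0).
The remaining L cells, each justified by listing all of its moves:
(1,5): moves to (1,1)(W), (0,4)(W); every one is W ⇒ L
(1,6): moves to (1,2)(W), (0,5)(W); every one is W ⇒ L
(2,2): the only move is to (1,1)(W), a W ⇒ L
(2,3): the only move is to (1,2)(W), a W ⇒ L
(2,5): moves to (2,1)(W), (1,4)(W); every one is W ⇒ L
(3,2): the only move is to (2,1)(W), a W ⇒ L
(3,5): moves to (3,1)(W), (2,4)(W); every one is W ⇒ L
(4,4): moves to (0,4)(W), (4,0)(W), (3,3)(W); every one is W ⇒ L
(4,5): moves to (0,5)(W), (4,1)(W), (3,4)(W); every one is W ⇒ L
(5,4): moves to (1,4)(W), (0,4)(W), (5,0)(W), (4,3)(W); every one is W ⇒ L
(6,1): moves to (2,1)(W), (1,1)(W), (5,0)(W); every one is W ⇒ L
(6,4): moves to (2,4)(W), (1,4)(W), (6,0)(W), (5,3)(W); every one is W ⇒ L
(7,1): moves to (3,1)(W), (2,1)(W), (6,0)(W); every one is W ⇒ L
(7,4): moves to (3,4)(W), (2,4)(W), (7,0)(W), (6,3)(W); every one is W ⇒ L
(7,6): moves to (3,6)(W), (2,6)(W), (7,2)(W), (6,5)(W); every one is W ⇒ L
Every other cell has at least one move into one of the L cells above, so it is W.
L cells per row: a=0: 4, a=1: 3, a=2: 4, a=3: 3, a=4: 2, a=5: 1, a=6: 2, a=7: 3; total 22.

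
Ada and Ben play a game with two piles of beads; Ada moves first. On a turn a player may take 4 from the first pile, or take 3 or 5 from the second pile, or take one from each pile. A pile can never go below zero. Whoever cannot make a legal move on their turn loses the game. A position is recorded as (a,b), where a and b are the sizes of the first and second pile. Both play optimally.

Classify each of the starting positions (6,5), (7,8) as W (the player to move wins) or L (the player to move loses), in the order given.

Build the W/L table. Terminal = L. A non-terminal position is W if it has a move to some L; otherwise it is L.
No move ever increases a pile, so every position that can arise here has a ≤ 7 and b ≤ 8; it is enough to label the cells with 0 ≤ a ≤ 7 and 0 ≤ b ≤ 8.
Every move lowers a or b (never raises either), so fill the grid row by row in increasing a, and left to right within a row: each cell's successors are then already labelled.
      b=0  b=1  b=2  b=3  b=4  b=5  b=6  b=7  b=8
a=0:    L    L    L    W    W    W    W    W    L
a=1:    L    W    W    W    L    W    L    W    L
a=2:    L    W    L    W    L    W    L    W    L
a=3:    L    W    L    W    L    W    L    W    L
a=4:    W    W    W    W    L    W    L    W    W
a=5:    W    L    L    L    W    W    W    W    W
a=6:    W    L    W    W    W    L    W    L    W
a=7:    W    L    W    L    W    L    W    L    W
Cells with no legal move (terminal, hence L): (0,0), (0,1), (0,2), (1,0), (2,0), (3,0).
The remaining L cells, each justified by listing all of its moves:
(0,8): moves to (0,5)(W), (0,3)(W); every one is W ⇒ L
(1,4): moves to (1,1)(W), (0,3)(W); every one is W ⇒ L
(1,6): moves to (1,3)(W), (1,1)(W), (0,5)(W); every one is W ⇒ L
(1,8): moves to (1,5)(W), (1,3)(W), (0,7)(W); every one is W ⇒ L
(2,2): the only move is to (1,1)(W), a W ⇒ L
(2,4): moves to (2,1)(W), (1,3)(W); every one is W ⇒ L
(2,6): moves to (2,3)(W), (2,1)(W), (1,5)(W); every one is W ⇒ L
(2,8): moves to (2,5)(W), (2,3)(W), (1,7)(W); every one is W ⇒ L
(3,2): the only move is to (2,1)(W), a W ⇒ L
(3,4): moves to (3,1)(W), (2,3)(W); every one is W ⇒ L
(3,6): moves to (3,3)(W), (3,1)(W), (2,5)(W); every one is W ⇒ L
(3,8): moves to (3,5)(W), (3,3)(W), (2,7)(W); every one is W ⇒ L
(4,4): moves to (0,4)(W), (4,1)(W), (3,3)(W); every one is W ⇒ L
(4,6): moves to (0,6)(W), (4,3)(W), (4,1)(W), (3,5)(W); every one is W ⇒ L
(5,1): moves to (1,1)(W), (4,0)(W); every one is W ⇒ L
(5,2): moves to (1,2)(W), (4,1)(W); every one is W ⇒ L
(5,3): moves to (1,3)(W), (5,0)(W), (4,2)(W); every one is W ⇒ L
(6,1): moves to (2,1)(W), (5,0)(W); every one is W ⇒ L
(6,5): moves to (2,5)(W), (6,2)(W), (6,0)(W), (5,4)(W); every one is W ⇒ L
(6,7): moves to (2,7)(W), (6,4)(W), (6,2)(W), (5,6)(W); every one is W ⇒ L
(7,1): moves to (3,1)(W), (6,0)(W); every one is W ⇒ L
(7,3): moves to (3,3)(W), (7,0)(W), (6,2)(W); every one is W ⇒ L
(7,5): moves to (3,5)(W), (7,2)(W), (7,0)(W), (6,4)(W); every one is W ⇒ L
(7,7): moves to (3,7)(W), (7,4)(W), (7,2)(W), (6,6)(W); every one is W ⇒ L
Every other cell has at least one move into one of the L cells above, so it is W.
(6,5): one of the L cells justified above, so L
(7,8): the move to (3,8) reaches an L cell, so W

(6,5): L, (7,8): W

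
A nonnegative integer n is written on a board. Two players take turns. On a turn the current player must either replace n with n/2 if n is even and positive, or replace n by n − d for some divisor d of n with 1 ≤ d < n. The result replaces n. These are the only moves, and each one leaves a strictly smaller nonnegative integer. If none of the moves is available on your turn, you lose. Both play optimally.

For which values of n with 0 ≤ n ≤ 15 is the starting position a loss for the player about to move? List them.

0, 1, 3, 5, 7, 9, 11, 13, 15

Label each position W (a win for the player to move) or L (a loss). A position with no legal move is L; any other position is W exactly when some move reaches an L, and L when every move reaches a W.
n=0: no move → L
n=1: no move → L
n=2: reaches L-position 1 → W
n=3: only reaches 2(W), which is W → L
n=4: reaches L-position 3 → W
n=5: only reaches 4(W), which is W → L
n=6: reaches L-position 3 → W
n=7: only reaches 6(W), which is W → L
n=8: reaches L-position 7 → W
n=9: only reaches 6(W), 8(W), all W → L
n=10: reaches L-position 5 → W
n=11: only reaches 10(W), which is W → L
n=12: reaches L-position 9 → W
n=13: only reaches 12(W), which is W → L
n=14: reaches L-position 7 → W
n=15: only reaches 10(W), 12(W), 14(W), all W → L
The losing starting values of n are exactly the entries labelled L in this table (9 of them).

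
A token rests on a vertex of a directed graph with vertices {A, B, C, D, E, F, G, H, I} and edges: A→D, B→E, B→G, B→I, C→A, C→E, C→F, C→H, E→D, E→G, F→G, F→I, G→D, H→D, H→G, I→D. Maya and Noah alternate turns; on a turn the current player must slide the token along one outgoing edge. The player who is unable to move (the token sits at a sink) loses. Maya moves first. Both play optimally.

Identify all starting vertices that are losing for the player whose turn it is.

B, D, F

Compute win/loss labels from the base case upward. A position with no move is L. Any other position is W if it can reach an L in one move, else L.
Every edge goes from a vertex to one that appears earlier in the order D, G, E, I, H, B, F, A, C, so processing vertices in that order labels each vertex after all of its successors.
D: no outgoing edge → L
G: reaches L-position D → W
E: reaches L-position D → W
I: reaches L-position D → W
H: reaches L-position D → W
B: only reaches I(W), E(W), G(W), all W → L
F: only reaches I(W), G(W), all W → L
A: reaches L-position D → W
C: reaches L-position F → W
The losing starting vertices are exactly the entries labelled L in this table (3 of them).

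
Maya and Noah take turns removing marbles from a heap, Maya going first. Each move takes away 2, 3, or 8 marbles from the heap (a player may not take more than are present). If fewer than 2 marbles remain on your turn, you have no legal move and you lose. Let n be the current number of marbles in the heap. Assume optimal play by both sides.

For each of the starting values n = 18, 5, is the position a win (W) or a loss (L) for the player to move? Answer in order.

18: W, 5: L

Build the W/L table. Terminal = L. A non-terminal position is W if it has a move to some L; otherwise it is L.
n=0: no move → L
n=1: no move → L
n=2: W (go to 0, an L position)
n=3: W (go to 1, an L position)
n=4: W (go to 1, an L position)
n=5: L (options 3(W), 2(W) are all W)
n=6: L (options 4(W), 3(W) are all W)
n=7: W (go to 5, an L position)
n=8: W (go to 6, an L position)
n=9: W (go to 6, an L position)
n=10: L (options 8(W), 7(W), 2(W) are all W)
n=11: L (options 9(W), 8(W), 3(W) are all W)
n=12: W (go to 10, an L position)
n=13: W (go to 11, an L position)
n=14: W (go to 11, an L position)
n=15: L (options 13(W), 12(W), 7(W) are all W)
n=16: L (options 14(W), 13(W), 8(W) are all W)
n=17: W (go to 15, an L position)
n=18: W (go to 16, an L position)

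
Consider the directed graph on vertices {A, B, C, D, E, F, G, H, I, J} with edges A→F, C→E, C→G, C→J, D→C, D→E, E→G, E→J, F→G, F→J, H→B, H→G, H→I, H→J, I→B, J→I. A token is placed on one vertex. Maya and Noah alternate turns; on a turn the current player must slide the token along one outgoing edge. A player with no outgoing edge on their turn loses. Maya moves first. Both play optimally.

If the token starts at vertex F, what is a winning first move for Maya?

Move to J.

Compute win/loss labels from the base case upward. A position with no move is L. Any other position is W if it can reach an L in one move, else L.
Every edge goes from a vertex to one that appears earlier in the order B, G, I, J, E, H, C, F, A, D, so processing vertices in that order labels each vertex after all of its successors.
B: no outgoing edge → L
G: no outgoing edge → L
I: can move to B, which is L ⇒ W
J: the only move is to I(W), a W ⇒ L
E: can move to J, which is L ⇒ W
H: can move to J, which is L ⇒ W
C: can move to J, which is L ⇒ W
F: can move to J, which is L ⇒ W
A: the only move is to F(W), a W ⇒ L
D: moves to C(W), E(W); every one is W ⇒ L
From F, the L positions reachable in one move are: J, G. Any move reaching one of these is winning.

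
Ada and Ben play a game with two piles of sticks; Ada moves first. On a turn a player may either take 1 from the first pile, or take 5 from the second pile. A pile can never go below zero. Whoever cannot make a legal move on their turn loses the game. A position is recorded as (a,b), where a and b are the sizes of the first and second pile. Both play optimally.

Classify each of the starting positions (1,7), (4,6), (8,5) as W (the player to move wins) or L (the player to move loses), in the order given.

(1,7): L, (4,6): W, (8,5): W

Label each position W (a win for the player to move) or L (a loss). A position with no legal move is L; any other position is W exactly when some move reaches an L, and L when every move reaches a W.
No move ever increases a pile, so every position that can arise here has a ≤ 8 and b ≤ 7; it is enough to label the cells with 0 ≤ a ≤ 8 and 0 ≤ b ≤ 7.
Every move lowers a or b (never raises either), so fill the grid row by row in increasing a, and left to right within a row: each cell's successors are then already labelled.
      b=0  b=1  b=2  b=3  b=4  b=5  b=6  b=7
a=0:    L    L    L    L    L    W    W    W
a=1:    W    W    W    W    W    L    L    L
a=2:    L    L    L    L    L    W    W    W
a=3:    W    W    W    W    W    L    L    L
a=4:    L    L    L    L    L    W    W    W
a=5:    W    W    W    W    W    L    L    L
a=6:    L    L    L    L    L    W    W    W
a=7:    W    W    W    W    W    L    L    L
a=8:    L    L    L    L    L    W    W    W
Cells with no legal move (terminal, hence L): (0,0), (0,1), (0,2), (0,3), (0,4).
The remaining L cells, each justified by listing all of its moves:
(1,5): only reaches (0,5)(W), (1,0)(W), all W → L
(1,6): only reaches (0,6)(W), (1,1)(W), all W → L
(1,7): only reaches (0,7)(W), (1,2)(W), all W → L
(2,0): only reaches (1,0)(W), which is W → L
(2,1): only reaches (1,1)(W), which is W → L
(2,2): only reaches (1,2)(W), which is W → L
(2,3): only reaches (1,3)(W), which is W → L
(2,4): only reaches (1,4)(W), which is W → L
(3,5): only reaches (2,5)(W), (3,0)(W), all W → L
(3,6): only reaches (2,6)(W), (3,1)(W), all W → L
(3,7): only reaches (2,7)(W), (3,2)(W), all W → L
(4,0): only reaches (3,0)(W), which is W → L
(4,1): only reaches (3,1)(W), which is W → L
(4,2): only reaches (3,2)(W), which is W → L
(4,3): only reaches (3,3)(W), which is W → L
(4,4): only reaches (3,4)(W), which is W → L
(5,5): only reaches (4,5)(W), (5,0)(W), all W → L
(5,6): only reaches (4,6)(W), (5,1)(W), all W → L
(5,7): only reaches (4,7)(W), (5,2)(W), all W → L
(6,0): only reaches (5,0)(W), which is W → L
(6,1): only reaches (5,1)(W), which is W → L
(6,2): only reaches (5,2)(W), which is W → L
(6,3): only reaches (5,3)(W), which is W → L
(6,4): only reaches (5,4)(W), which is W → L
(7,5): only reaches (6,5)(W), (7,0)(W), all W → L
(7,6): only reaches (6,6)(W), (7,1)(W), all W → L
(7,7): only reaches (6,7)(W), (7,2)(W), all W → L
(8,0): only reaches (7,0)(W), which is W → L
(8,1): only reaches (7,1)(W), which is W → L
(8,2): only reaches (7,2)(W), which is W → L
(8,3): only reaches (7,3)(W), which is W → L
(8,4): only reaches (7,4)(W), which is W → L
Every other cell has at least one move into one of the L cells above, so it is W.
(1,7): one of the L cells justified above, so L
(4,6): the move to (3,6) reaches an L cell, so W
(8,5): the move to (7,5) reaches an L cell, so W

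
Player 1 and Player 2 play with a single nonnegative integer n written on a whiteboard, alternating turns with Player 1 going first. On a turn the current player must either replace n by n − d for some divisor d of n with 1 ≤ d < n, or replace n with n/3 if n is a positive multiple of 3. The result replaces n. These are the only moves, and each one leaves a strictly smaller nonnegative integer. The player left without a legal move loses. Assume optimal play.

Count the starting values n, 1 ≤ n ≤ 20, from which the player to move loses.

9

Work bottom-up. With no move the player to move loses. Otherwise the position is W if at least one move leads to an L position for the opponent, and L if every move leads to a W.
n=0: no move → L
n=1: no move → L
n=2: reaches L-position 1 → W
n=3: reaches L-position 1 → W
n=4: only reaches 2(W), 3(W), all W → L
n=5: reaches L-position 4 → W
n=6: reaches L-position 4 → W
n=7: only reaches 6(W), which is W → L
n=8: reaches L-position 4 → W
n=9: only reaches 3(W), 6(W), 8(W), all W → L
n=10: reaches L-position 9 → W
n=11: only reaches 10(W), which is W → L
n=12: reaches L-position 4 → W
n=13: only reaches 12(W), which is W → L
n=14: reaches L-position 7 → W
n=15: only reaches 5(W), 10(W), 12(W), 14(W), all W → L
n=16: reaches L-position 15 → W
n=17: only reaches 16(W), which is W → L
n=18: reaches L-position 9 → W
n=19: only reaches 18(W), which is W → L
n=20: reaches L-position 15 → W
L entries with 1 ≤ n ≤ 20 (n=0 is outside the asked range and is not counted): n = 1, 4, 7, 9, 11, 13, 15, 17, 19; that makes 9.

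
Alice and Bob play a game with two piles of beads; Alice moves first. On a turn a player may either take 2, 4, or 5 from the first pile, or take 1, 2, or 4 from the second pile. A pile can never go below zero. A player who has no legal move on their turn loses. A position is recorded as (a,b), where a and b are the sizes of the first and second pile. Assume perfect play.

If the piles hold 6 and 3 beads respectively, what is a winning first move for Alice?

Use the standard recursion: the mover loses at a terminal position; elsewhere, the mover wins exactly when some move hands the opponent an L position.
No move ever increases a pile, so every position that can arise here has a ≤ 6 and b ≤ 3; it is enough to label the cells with 0 ≤ a ≤ 6 and 0 ≤ b ≤ 3.
Every move lowers a or b (never raises either), so fill the grid row by row in increasing a, and left to right within a row: each cell's successors are then already labelled.
      b=0  b=1  b=2  b=3
a=0:    L    W    W    L
a=1:    L    W    W    L
a=2:    W    L    W    W
a=3:    W    L    W    W
a=4:    W    W    L    W
a=5:    W    W    L    W
a=6:    W    W    W    W
Cells with no legal move (terminal, hence L): (0,0), (1,0).
The remaining L cells, each justified by listing all of its moves:
(0,3): L (options (0,2)(W), (0,1)(W) are all W)
(1,3): L (options (1,2)(W), (1,1)(W) are all W)
(2,1): L (options (0,1)(W), (2,0)(W) are all W)
(3,1): L (options (1,1)(W), (3,0)(W) are all W)
(4,2): L (options (2,2)(W), (0,2)(W), (4,1)(W), (4,0)(W) are all W)
(5,2): L (options (3,2)(W), (1,2)(W), (0,2)(W), (5,1)(W), (5,0)(W) are all W)
Every other cell has at least one move into one of the L cells above, so it is W.
From (6,3), the L positions reachable in one move are: (1,3).

Move to (1,3).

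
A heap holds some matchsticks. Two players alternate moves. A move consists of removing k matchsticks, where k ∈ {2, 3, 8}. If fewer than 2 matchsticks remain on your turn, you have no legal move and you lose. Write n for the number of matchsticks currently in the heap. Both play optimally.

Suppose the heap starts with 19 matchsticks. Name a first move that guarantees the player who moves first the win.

Remove 3, leaving 16.

Use the standard recursion: the mover loses at a terminal position; elsewhere, the mover wins exactly when some move hands the opponent an L position.
n=0: no move → L
n=1: no move → L
n=2: reaches L-position 0 → W
n=3: reaches L-position 1 → W
n=4: reaches L-position 1 → W
n=5: only reaches 3(W), 2(W), all W → L
n=6: only reaches 4(W), 3(W), all W → L
n=7: reaches L-position 5 → W
n=8: reaches L-position 6 → W
n=9: reaches L-position 6 → W
n=10: only reaches 8(W), 7(W), 2(W), all W → L
n=11: only reaches 9(W), 8(W), 3(W), all W → L
n=12: reaches L-position 10 → W
n=13: reaches L-position 11 → W
n=14: reaches L-position 11 → W
n=15: only reaches 13(W), 12(W), 7(W), all W → L
n=16: only reaches 14(W), 13(W), 8(W), all W → L
n=17: reaches L-position 15 → W
n=18: reaches L-position 16 → W
n=19: reaches L-position 16 → W
From 19, the L positions reachable in one move are: 16, 11. Any move reaching one of these is winning.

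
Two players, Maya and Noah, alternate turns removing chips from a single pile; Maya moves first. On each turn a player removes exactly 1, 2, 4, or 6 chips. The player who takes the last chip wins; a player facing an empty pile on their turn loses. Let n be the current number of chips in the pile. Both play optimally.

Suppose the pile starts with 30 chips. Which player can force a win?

Maya wins.

Classify positions by backward induction: terminal positions (no move available) are L. From any other position, the mover wins iff some move reaches an L.
n=0: no move → L
n=1: reaches L-position 0 → W
n=2: reaches L-position 0 → W
n=3: only reaches 2(W), 1(W), all W → L
n=4: reaches L-position 3 → W
n=5: reaches L-position 3 → W
n=6: reaches L-position 0 → W
n=7: reaches L-position 3 → W
n=8: only reaches 7(W), 6(W), 4(W), 2(W), all W → L
n=9: reaches L-position 8 → W
n=10: reaches L-position 8 → W
n=11: only reaches 10(W), 9(W), 7(W), 5(W), all W → L
n=12: reaches L-position 11 → W
n=13: reaches L-position 11 → W
n=14: reaches L-position 8 → W
n=15: reaches L-position 11 → W
n=16: only reaches 15(W), 14(W), 12(W), 10(W), all W → L
n=17: reaches L-position 16 → W
n=18: reaches L-position 16 → W
n=19: only reaches 18(W), 17(W), 15(W), 13(W), all W → L
n=20: reaches L-position 19 → W
n=21: reaches L-position 19 → W
n=22: reaches L-position 16 → W
n=23: reaches L-position 19 → W
n=24: only reaches 23(W), 22(W), 20(W), 18(W), all W → L
n=25: reaches L-position 24 → W
n=26: reaches L-position 24 → W
n=27: only reaches 26(W), 25(W), 23(W), 21(W), all W → L
n=28: reaches L-position 27 → W
n=29: reaches L-position 27 → W
n=30: reaches L-position 24 → W
From 30 Maya can remove 6, leaving 24, reaching an L position.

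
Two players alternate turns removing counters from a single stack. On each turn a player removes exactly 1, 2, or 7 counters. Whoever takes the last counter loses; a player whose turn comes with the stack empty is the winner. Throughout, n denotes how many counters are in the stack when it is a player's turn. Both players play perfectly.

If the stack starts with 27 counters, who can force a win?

Classify positions by backward induction: terminal positions (no move available) are W. From any other position, the mover wins iff some move reaches an L.
n=0: no move; the opponent has just taken the last counter and therefore loses → W
n=1: L (sole option 0(W) is W)
n=2: W (go to 1, an L position)
n=3: W (go to 1, an L position)
n=4: L (options 3(W), 2(W) are all W)
n=5: W (go to 4, an L position)
n=6: W (go to 4, an L position)
n=7: L (options 6(W), 5(W), 0(W) are all W)
n=8: W (go to 7, an L position)
n=9: W (go to 7, an L position)
n=10: L (options 9(W), 8(W), 3(W) are all W)
n=11: W (go to 10, an L position)
n=12: W (go to 10, an L position)
n=13: L (options 12(W), 11(W), 6(W) are all W)
n=14: W (go to 13, an L position)
n=15: W (go to 13, an L position)
n=16: L (options 15(W), 14(W), 9(W) are all W)
n=17: W (go to 16, an L position)
n=18: W (go to 16, an L position)
n=19: L (options 18(W), 17(W), 12(W) are all W)
n=20: W (go to 19, an L position)
n=21: W (go to 19, an L position)
n=22: L (options 21(W), 20(W), 15(W) are all W)
n=23: W (go to 22, an L position)
n=24: W (go to 22, an L position)
n=25: L (options 24(W), 23(W), 18(W) are all W)
n=26: W (go to 25, an L position)
n=27: W (go to 25, an L position)
The starting position 27 is W: the player to move should remove 2, leaving 25, handing over an L position.

The first player wins.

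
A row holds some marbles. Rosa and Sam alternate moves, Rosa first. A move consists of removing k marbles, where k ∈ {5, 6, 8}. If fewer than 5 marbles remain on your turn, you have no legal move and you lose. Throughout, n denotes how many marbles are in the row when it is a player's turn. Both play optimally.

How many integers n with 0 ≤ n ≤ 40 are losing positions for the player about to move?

17

Classify positions by backward induction: terminal positions (no move available) are L. From any other position, the mover wins iff some move reaches an L.
n=0: no move → L
n=1: no move → L
n=2: no move → L
n=3: no move → L
n=4: no move → L
n=5: reaches L-position 0 → W
n=6: reaches L-position 1 → W
n=7: reaches L-position 2 → W
n=8: reaches L-position 3 → W
n=9: reaches L-position 4 → W
n=10: reaches L-position 4 → W
n=11: reaches L-position 3 → W
n=12: reaches L-position 4 → W
n=13: only reaches 8(W), 7(W), 5(W), all W → L
n=14: only reaches 9(W), 8(W), 6(W), all W → L
n=15: only reaches 10(W), 9(W), 7(W), all W → L
n=16: only reaches 11(W), 10(W), 8(W), all W → L
n=17: only reaches 12(W), 11(W), 9(W), all W → L
n=18: reaches L-position 13 → W
n=19: reaches L-position 14 → W
n=20: reaches L-position 15 → W
n=21: reaches L-position 16 → W
n=22: reaches L-position 17 → W
n=23: reaches L-position 17 → W
n=24: reaches L-position 16 → W
n=25: reaches L-position 17 → W
n=26: only reaches 21(W), 20(W), 18(W), all W → L
n=27: only reaches 22(W), 21(W), 19(W), all W → L
n=28: only reaches 23(W), 22(W), 20(W), all W → L
n=29: only reaches 24(W), 23(W), 21(W), all W → L
n=30: only reaches 25(W), 24(W), 22(W), all W → L
n=31: reaches L-position 26 → W
n=32: reaches L-position 27 → W
n=33: reaches L-position 28 → W
n=34: reaches L-position 29 → W
n=35: reaches L-position 30 → W
n=36: reaches L-position 30 → W
n=37: reaches L-position 29 → W
n=38: reaches L-position 30 → W
n=39: only reaches 34(W), 33(W), 31(W), all W → L
n=40: only reaches 35(W), 34(W), 32(W), all W → L
L entries with 0 ≤ n ≤ 40: n = 0, 1, 2, 3, 4, 13, 14, 15, 16, 17, 26, 27, 28, 29, 30, 39, 40; that makes 17.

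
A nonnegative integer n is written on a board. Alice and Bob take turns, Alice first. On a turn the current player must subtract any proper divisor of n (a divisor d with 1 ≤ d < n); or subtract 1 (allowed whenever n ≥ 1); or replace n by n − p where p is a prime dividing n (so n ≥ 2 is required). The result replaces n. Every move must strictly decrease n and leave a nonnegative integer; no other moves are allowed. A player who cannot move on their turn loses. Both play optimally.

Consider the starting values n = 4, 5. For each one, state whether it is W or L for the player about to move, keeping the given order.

4: L, 5: W

Work bottom-up. With no move the player to move loses. Otherwise the position is W if at least one move leads to an L position for the opponent, and L if every move leads to a W.
n=0: no move → L
n=1: →0(L), so W
n=2: →0(L), so W
n=3: →0(L), so W
n=4: →2(W), 3(W) — all W, so L
n=5: →0(L), so W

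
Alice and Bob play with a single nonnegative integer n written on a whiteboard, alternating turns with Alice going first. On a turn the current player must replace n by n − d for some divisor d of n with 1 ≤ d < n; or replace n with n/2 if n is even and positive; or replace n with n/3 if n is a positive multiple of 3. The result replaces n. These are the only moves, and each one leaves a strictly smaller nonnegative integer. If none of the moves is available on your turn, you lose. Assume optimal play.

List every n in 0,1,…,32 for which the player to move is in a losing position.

0, 1, 4, 7, 9, 11, 13, 15, 17, 19, 23, 25, 28, 31

Use the standard recursion: the mover loses at a terminal position; elsewhere, the mover wins exactly when some move hands the opponent an L position.
n=0: no move → L
n=1: no move → L
n=2: →1(L), so W
n=3: →1(L), so W
n=4: →2(W), 3(W) — all W, so L
n=5: →4(L), so W
n=6: →4(L), so W
n=7: →6(W) only, which is W, so L
n=8: →4(L), so W
n=9: →3(W), 6(W), 8(W) — all W, so L
n=10: →9(L), so W
n=11: →10(W) only, which is W, so L
n=12: →4(L), so W
n=13: →12(W) only, which is W, so L
n=14: →7(L), so W
n=15: →5(W), 10(W), 12(W), 14(W) — all W, so L
n=16: →15(L), so W
n=17: →16(W) only, which is W, so L
n=18: →9(L), so W
n=19: →18(W) only, which is W, so L
n=20: →15(L), so W
n=21: →7(L), so W
n=22: →11(L), so W
n=23: →22(W) only, which is W, so L
n=24: →23(L), so W
n=25: →20(W), 24(W) — all W, so L
n=26: →13(L), so W
n=27: →9(L), so W
n=28: →14(W), 21(W), 24(W), 26(W), 27(W) — all W, so L
n=29: →28(L), so W
n=30: →15(L), so W
n=31: →30(W) only, which is W, so L
n=32: →28(L), so W
The losing starting values of n are exactly the entries labelled L in this table (14 of them).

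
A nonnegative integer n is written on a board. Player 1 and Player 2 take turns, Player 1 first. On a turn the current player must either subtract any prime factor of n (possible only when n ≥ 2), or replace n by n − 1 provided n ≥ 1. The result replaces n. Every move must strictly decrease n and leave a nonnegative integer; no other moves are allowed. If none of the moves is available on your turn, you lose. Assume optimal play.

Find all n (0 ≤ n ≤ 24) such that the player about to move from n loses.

Classify positions by backward induction: terminal positions (no move available) are L. From any other position, the mover wins iff some move reaches an L.
n=0: no move → L
n=1: →0(L), so W
n=2: →0(L), so W
n=3: →0(L), so W
n=4: →2(W), 3(W) — all W, so L
n=5: →0(L), so W
n=6: →4(L), so W
n=7: →0(L), so W
n=8: →6(W), 7(W) — all W, so L
n=9: →8(L), so W
n=10: →8(L), so W
n=11: →0(L), so W
n=12: →9(W), 10(W), 11(W) — all W, so L
n=13: →0(L), so W
n=14: →12(L), so W
n=15: →12(L), so W
n=16: →14(W), 15(W) — all W, so L
n=17: →0(L), so W
n=18: →16(L), so W
n=19: →0(L), so W
n=20: →15(W), 18(W), 19(W) — all W, so L
n=21: →20(L), so W
n=22: →20(L), so W
n=23: →0(L), so W
n=24: →21(W), 22(W), 23(W) — all W, so L
The losing starting values of n are exactly the entries labelled L in this table (7 of them).

0, 4, 8, 12, 16, 20, 24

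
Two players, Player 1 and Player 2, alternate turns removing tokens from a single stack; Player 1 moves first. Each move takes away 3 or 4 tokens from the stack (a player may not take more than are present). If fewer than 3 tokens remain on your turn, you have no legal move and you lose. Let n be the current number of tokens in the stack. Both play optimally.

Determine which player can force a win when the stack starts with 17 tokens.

Player 1 wins.

Classify positions by backward induction: terminal positions (no move available) are L. From any other position, the mover wins iff some move reaches an L.
n=0: no move → L
n=1: no move → L
n=2: no move → L
n=3: →0(L), so W
n=4: →1(L), so W
n=5: →2(L), so W
n=6: →2(L), so W
n=7: →4(W), 3(W) — all W, so L
n=8: →5(W), 4(W) — all W, so L
n=9: →6(W), 5(W) — all W, so L
n=10: →7(L), so W
n=11: →8(L), so W
n=12: →9(L), so W
n=13: →9(L), so W
n=14: →11(W), 10(W) — all W, so L
n=15: →12(W), 11(W) — all W, so L
n=16: →13(W), 12(W) — all W, so L
n=17: →14(L), so W
The starting position 17 is W: Player 1 should remove 3, leaving 14, handing over an L position.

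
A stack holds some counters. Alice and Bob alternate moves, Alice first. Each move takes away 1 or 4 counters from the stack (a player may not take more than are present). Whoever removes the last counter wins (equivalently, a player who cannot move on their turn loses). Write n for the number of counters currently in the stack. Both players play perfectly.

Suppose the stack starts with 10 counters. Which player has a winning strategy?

Bob wins.

Compute win/loss labels from the base case upward. A position with no move is L. Any other position is W if it can reach an L in one move, else L.
n=0: no move → L
n=1: can move to 0, which is L ⇒ W
n=2: the only move is to 1(W), a W ⇒ L
n=3: can move to 2, which is L ⇒ W
n=4: can move to 0, which is L ⇒ W
n=5: moves to 4(W), 1(W); every one is W ⇒ L
n=6: can move to 5, which is L ⇒ W
n=7: moves to 6(W), 3(W); every one is W ⇒ L
n=8: can move to 7, which is L ⇒ W
n=9: can move to 5, which is L ⇒ W
n=10: moves to 9(W), 6(W); every one is W ⇒ L
The starting position 10 is L: whatever Alice does, the opponent receives a W position.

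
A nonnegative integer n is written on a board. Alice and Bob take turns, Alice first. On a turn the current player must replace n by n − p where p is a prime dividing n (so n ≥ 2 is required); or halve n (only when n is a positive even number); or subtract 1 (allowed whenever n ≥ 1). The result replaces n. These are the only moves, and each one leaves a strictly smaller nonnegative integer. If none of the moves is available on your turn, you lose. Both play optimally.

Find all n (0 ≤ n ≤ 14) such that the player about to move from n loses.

Use the standard recursion: the mover loses at a terminal position; elsewhere, the mover wins exactly when some move hands the opponent an L position.
n=0: no move → L
n=1: W (go to 0, an L position)
n=2: W (go to 0, an L position)
n=3: W (go to 0, an L position)
n=4: L (options 2(W), 3(W) are all W)
n=5: W (go to 0, an L position)
n=6: W (go to 4, an L position)
n=7: W (go to 0, an L position)
n=8: W (go to 4, an L position)
n=9: L (options 6(W), 8(W) are all W)
n=10: W (go to 9, an L position)
n=11: W (go to 0, an L position)
n=12: W (go to 9, an L position)
n=13: W (go to 0, an L position)
n=14: L (options 7(W), 12(W), 13(W) are all W)
Reading off the rows marked L gives the requested list; there are 4 such values of n.

0, 4, 9, 14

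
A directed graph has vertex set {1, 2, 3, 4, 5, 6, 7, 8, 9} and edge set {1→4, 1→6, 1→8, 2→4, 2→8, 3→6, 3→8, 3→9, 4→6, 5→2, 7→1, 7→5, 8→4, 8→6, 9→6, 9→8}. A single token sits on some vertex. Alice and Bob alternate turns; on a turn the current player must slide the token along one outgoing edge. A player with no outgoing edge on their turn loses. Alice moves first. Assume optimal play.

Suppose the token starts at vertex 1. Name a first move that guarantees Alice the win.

Positions with no move are L. A position that does have a move is losing for the player to move precisely when every available move leads to a winning position for the opponent. Fill in the labels:
Every edge goes from a vertex to one that appears earlier in the order 6, 4, 8, 1, 2, 9, 5, 3, 7, so processing vertices in that order labels each vertex after all of its successors.
6: no outgoing edge → L
4: →6(L), so W
8: →6(L), so W
1: →6(L), so W
2: →8(W), 4(W) — all W, so L
9: →6(L), so W
5: →2(L), so W
3: →6(L), so W
7: →5(W), 1(W) — all W, so L
From 1, the L positions reachable in one move are: 6.

Move to 6.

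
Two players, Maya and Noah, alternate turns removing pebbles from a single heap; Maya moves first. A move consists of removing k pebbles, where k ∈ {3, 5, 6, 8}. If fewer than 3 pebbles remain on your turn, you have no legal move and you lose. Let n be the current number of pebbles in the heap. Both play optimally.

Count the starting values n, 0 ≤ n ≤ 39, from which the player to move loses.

12

Classify positions by backward induction: terminal positions (no move available) are L. From any other position, the mover wins iff some move reaches an L.
n=0: no move → L
n=1: no move → L
n=2: no move → L
n=3: W (go to 0, an L position)
n=4: W (go to 1, an L position)
n=5: W (go to 2, an L position)
n=6: W (go to 1, an L position)
n=7: W (go to 2, an L position)
n=8: W (go to 2, an L position)
n=9: W (go to 1, an L position)
n=10: W (go to 2, an L position)
n=11: L (options 8(W), 6(W), 5(W), 3(W) are all W)
n=12: L (options 9(W), 7(W), 6(W), 4(W) are all W)
n=13: L (options 10(W), 8(W), 7(W), 5(W) are all W)
n=14: W (go to 11, an L position)
n=15: W (go to 12, an L position)
n=16: W (go to 13, an L position)
n=17: W (go to 12, an L position)
n=18: W (go to 13, an L position)
n=19: W (go to 13, an L position)
n=20: W (go to 12, an L position)
n=21: W (go to 13, an L position)
n=22: L (options 19(W), 17(W), 16(W), 14(W) are all W)
n=23: L (options 20(W), 18(W), 17(W), 15(W) are all W)
n=24: L (options 21(W), 19(W), 18(W), 16(W) are all W)
n=25: W (go to 22, an L position)
n=26: W (go to 23, an L position)
n=27: W (go to 24, an L position)
n=28: W (go to 23, an L position)
n=29: W (go to 24, an L position)
n=30: W (go to 24, an L position)
n=31: W (go to 23, an L position)
n=32: W (go to 24, an L position)
n=33: L (options 30(W), 28(W), 27(W), 25(W) are all W)
n=34: L (options 31(W), 29(W), 28(W), 26(W) are all W)
n=35: L (options 32(W), 30(W), 29(W), 27(W) are all W)
n=36: W (go to 33, an L position)
n=37: W (go to 34, an L position)
n=38: W (go to 35, an L position)
n=39: W (go to 34, an L position)
L entries with 0 ≤ n ≤ 39: n = 0, 1, 2, 11, 12, 13, 22, 23, 24, 33, 34, 35; that makes 12.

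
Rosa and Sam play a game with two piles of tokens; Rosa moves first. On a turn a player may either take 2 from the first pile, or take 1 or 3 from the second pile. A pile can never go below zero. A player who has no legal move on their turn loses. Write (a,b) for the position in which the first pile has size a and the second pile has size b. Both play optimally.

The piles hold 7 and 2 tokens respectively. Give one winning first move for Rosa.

Classify positions by backward induction: terminal positions (no move available) are L. From any other position, the mover wins iff some move reaches an L.
No move ever increases a pile, so every position that can arise here has a ≤ 7 and b ≤ 2; it is enough to label the cells with 0 ≤ a ≤ 7 and 0 ≤ b ≤ 2.
Every move lowers a or b (never raises either), so fill the grid row by row in increasing a, and left to right within a row: each cell's successors are then already labelled.
      b=0  b=1  b=2
a=0:    L    W    L
a=1:    L    W    L
a=2:    W    L    W
a=3:    W    L    W
a=4:    L    W    L
a=5:    L    W    L
a=6:    W    L    W
a=7:    W    L    W
Cells with no legal move (terminal, hence L): (0,0), (1,0).
The remaining L cells, each justified by listing all of its moves:
(0,2): only reaches (0,1)(W), which is W → L
(1,2): only reaches (1,1)(W), which is W → L
(2,1): only reaches (0,1)(W), (2,0)(W), all W → L
(3,1): only reaches (1,1)(W), (3,0)(W), all W → L
(4,0): only reaches (2,0)(W), which is W → L
(4,2): only reaches (2,2)(W), (4,1)(W), all W → L
(5,0): only reaches (3,0)(W), which is W → L
(5,2): only reaches (3,2)(W), (5,1)(W), all W → L
(6,1): only reaches (4,1)(W), (6,0)(W), all W → L
(7,1): only reaches (5,1)(W), (7,0)(W), all W → L
Every other cell has at least one move into one of the L cells above, so it is W.
From (7,2), the L positions reachable in one move are: (5,2), (7,1). Any move reaching one of these is winning.

Move to (5,2).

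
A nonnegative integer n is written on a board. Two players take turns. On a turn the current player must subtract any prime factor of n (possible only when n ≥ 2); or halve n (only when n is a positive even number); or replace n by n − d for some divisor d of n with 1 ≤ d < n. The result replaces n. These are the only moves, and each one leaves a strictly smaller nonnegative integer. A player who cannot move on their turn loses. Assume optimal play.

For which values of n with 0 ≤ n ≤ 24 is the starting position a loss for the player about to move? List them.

Classify positions by backward induction: terminal positions (no move available) are L. From any other position, the mover wins iff some move reaches an L.
n=0: no move → L
n=1: no move → L
n=2: W (go to 0, an L position)
n=3: W (go to 0, an L position)
n=4: L (options 2(W), 3(W) are all W)
n=5: W (go to 0, an L position)
n=6: W (go to 4, an L position)
n=7: W (go to 0, an L position)
n=8: W (go to 4, an L position)
n=9: L (options 6(W), 8(W) are all W)
n=10: W (go to 9, an L position)
n=11: W (go to 0, an L position)
n=12: W (go to 9, an L position)
n=13: W (go to 0, an L position)
n=14: L (options 7(W), 12(W), 13(W) are all W)
n=15: W (go to 14, an L position)
n=16: W (go to 14, an L position)
n=17: W (go to 0, an L position)
n=18: W (go to 9, an L position)
n=19: W (go to 0, an L position)
n=20: L (options 10(W), 15(W), 16(W), 18(W), 19(W) are all W)
n=21: W (go to 14, an L position)
n=22: W (go to 20, an L position)
n=23: W (go to 0, an L position)
n=24: W (go to 20, an L position)
Reading off the rows marked L gives the requested list; there are 6 such values of n.

0, 1, 4, 9, 14, 20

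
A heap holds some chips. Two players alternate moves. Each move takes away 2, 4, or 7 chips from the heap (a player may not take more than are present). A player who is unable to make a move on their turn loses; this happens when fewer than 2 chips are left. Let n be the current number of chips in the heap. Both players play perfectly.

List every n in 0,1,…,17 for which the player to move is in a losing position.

Label each position W (a win for the player to move) or L (a loss). A position with no legal move is L; any other position is W exactly when some move reaches an L, and L when every move reaches a W.
n=0: no move → L
n=1: no move → L
n=2: W (go to 0, an L position)
n=3: W (go to 1, an L position)
n=4: W (go to 0, an L position)
n=5: W (go to 1, an L position)
n=6: L (options 4(W), 2(W) are all W)
n=7: W (go to 0, an L position)
n=8: W (go to 6, an L position)
n=9: L (options 7(W), 5(W), 2(W) are all W)
n=10: W (go to 6, an L position)
n=11: W (go to 9, an L position)
n=12: L (options 10(W), 8(W), 5(W) are all W)
n=13: W (go to 9, an L position)
n=14: W (go to 12, an L position)
n=15: L (options 13(W), 11(W), 8(W) are all W)
n=16: W (go to 12, an L position)
n=17: W (go to 15, an L position)
The losing starting values of n are exactly the entries labelled L in this table (6 of them).

0, 1, 6, 9, 12, 15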